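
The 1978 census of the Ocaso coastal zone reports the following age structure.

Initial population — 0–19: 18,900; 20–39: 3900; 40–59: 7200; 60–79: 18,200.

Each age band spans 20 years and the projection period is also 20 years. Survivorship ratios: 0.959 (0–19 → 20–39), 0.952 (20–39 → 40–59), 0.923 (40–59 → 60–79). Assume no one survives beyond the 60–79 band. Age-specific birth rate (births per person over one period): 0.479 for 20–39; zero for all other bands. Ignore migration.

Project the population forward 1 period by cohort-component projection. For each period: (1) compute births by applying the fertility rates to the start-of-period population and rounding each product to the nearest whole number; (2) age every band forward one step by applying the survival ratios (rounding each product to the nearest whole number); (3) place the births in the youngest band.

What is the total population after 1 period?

30352

[period 1]
Births: 3900 × 0.479 = 1868
20–39: 18900 × 0.959 = 18125
40–59: 3900 × 0.952 = 3713
60–79: 7200 × 0.923 = 6646
Giving 1868 / 18125 / 3713 / 6646.
Total after period 1: 1868 + 18125 + 3713 + 6646 = 30352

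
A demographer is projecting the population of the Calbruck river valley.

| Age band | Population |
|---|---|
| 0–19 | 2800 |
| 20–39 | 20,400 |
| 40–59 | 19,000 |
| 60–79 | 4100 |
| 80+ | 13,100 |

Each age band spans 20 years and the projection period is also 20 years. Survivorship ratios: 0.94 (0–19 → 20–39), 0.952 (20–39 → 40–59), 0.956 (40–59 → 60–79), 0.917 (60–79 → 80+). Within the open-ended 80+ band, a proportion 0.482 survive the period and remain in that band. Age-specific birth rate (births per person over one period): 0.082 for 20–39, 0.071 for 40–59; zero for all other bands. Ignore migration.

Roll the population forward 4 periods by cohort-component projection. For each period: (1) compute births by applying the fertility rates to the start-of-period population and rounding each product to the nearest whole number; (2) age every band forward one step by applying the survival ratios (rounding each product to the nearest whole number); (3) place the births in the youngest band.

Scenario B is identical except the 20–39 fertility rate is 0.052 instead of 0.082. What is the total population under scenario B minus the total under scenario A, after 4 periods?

-791

Period 1.
Births: 20400 * 0.082 = 1673 ; 19000 * 0.071 = 1349 — total 3022
20–39: 2800 * 0.94 = 2632
40–59: 20400 * 0.952 = 19421
60–79: 19000 * 0.956 = 18164
80+: 4100 * 0.917 + 13100 * 0.482 = 3760 + 6314 = 10074
→ [3022, 2632, 19421, 18164, 10074]
Period 2.
Births: 2632 * 0.082 = 216 ; 19421 * 0.071 = 1379 — total 1595
20–39: 3022 * 0.94 = 2841
40–59: 2632 * 0.952 = 2506
60–79: 19421 * 0.956 = 18566
80+: 18164 * 0.917 + 10074 * 0.482 = 16656 + 4856 = 21512
→ [1595, 2841, 2506, 18566, 21512]
Period 3.
Births: 2841 * 0.082 = 233 ; 2506 * 0.071 = 178 — total 411
20–39: 1595 * 0.94 = 1499
40–59: 2841 * 0.952 = 2705
60–79: 2506 * 0.956 = 2396
80+: 18566 * 0.917 + 21512 * 0.482 = 17025 + 10369 = 27394
→ [411, 1499, 2705, 2396, 27394]
Period 4.
Births: 1499 * 0.082 = 123 ; 2705 * 0.071 = 192 — total 315
20–39: 411 * 0.94 = 386
40–59: 1499 * 0.952 = 1427
60–79: 2705 * 0.956 = 2586
80+: 2396 * 0.917 + 27394 * 0.482 = 2197 + 13204 = 15401
→ [315, 386, 1427, 2586, 15401]
Scenario A total after 4 periods: 20115
Scenario B projection —
Period 1.
Births: 20400 * 0.052 = 1061 ; 19000 * 0.071 = 1349 — total 2410
20–39: 2800 * 0.94 = 2632
40–59: 20400 * 0.952 = 19421
60–79: 19000 * 0.956 = 18164
80+: 4100 * 0.917 + 13100 * 0.482 = 3760 + 6314 = 10074
→ [2410, 2632, 19421, 18164, 10074]
Period 2.
Births: 2632 * 0.052 = 137 ; 19421 * 0.071 = 1379 — total 1516
20–39: 2410 * 0.94 = 2265
40–59: 2632 * 0.952 = 2506
60–79: 19421 * 0.956 = 18566
80+: 18164 * 0.917 + 10074 * 0.482 = 16656 + 4856 = 21512
→ [1516, 2265, 2506, 18566, 21512]
Period 3.
Births: 2265 * 0.052 = 118 ; 2506 * 0.071 = 178 — total 296
20–39: 1516 * 0.94 = 1425
40–59: 2265 * 0.952 = 2156
60–79: 2506 * 0.956 = 2396
80+: 18566 * 0.917 + 21512 * 0.482 = 17025 + 10369 = 27394
→ [296, 1425, 2156, 2396, 27394]
Period 4.
Births: 1425 * 0.052 = 74 ; 2156 * 0.071 = 153 — total 227
20–39: 296 * 0.94 = 278
40–59: 1425 * 0.952 = 1357
60–79: 2156 * 0.956 = 2061
80+: 2396 * 0.917 + 27394 * 0.482 = 2197 + 13204 = 15401
→ [227, 278, 1357, 2061, 15401]
Scenario B total after 4 periods: 19324
Difference B − A = 19324 − 20115 = -791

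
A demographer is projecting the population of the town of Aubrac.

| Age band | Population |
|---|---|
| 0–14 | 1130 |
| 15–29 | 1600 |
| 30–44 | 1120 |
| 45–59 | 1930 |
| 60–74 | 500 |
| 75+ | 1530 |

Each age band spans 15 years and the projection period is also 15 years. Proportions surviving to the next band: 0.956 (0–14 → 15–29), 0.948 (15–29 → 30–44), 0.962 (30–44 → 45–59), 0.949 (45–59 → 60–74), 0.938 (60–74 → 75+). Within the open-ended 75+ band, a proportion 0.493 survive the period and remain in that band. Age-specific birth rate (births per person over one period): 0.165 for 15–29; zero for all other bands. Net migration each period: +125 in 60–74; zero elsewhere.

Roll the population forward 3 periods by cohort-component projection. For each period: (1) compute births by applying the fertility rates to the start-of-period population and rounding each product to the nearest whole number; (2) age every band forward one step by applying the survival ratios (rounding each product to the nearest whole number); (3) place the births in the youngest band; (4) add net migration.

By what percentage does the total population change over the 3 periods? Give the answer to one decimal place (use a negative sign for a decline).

-33.1

Period 1.
Births: 1600 * 0.165 = 264
15–29: 1130 * 0.956 = 1080
30–44: 1600 * 0.948 = 1517
45–59: 1120 * 0.962 = 1077
60–74: 1930 * 0.949 = 1832
75+: 500 * 0.938 + 1530 * 0.493 = 469 + 754 = 1223
Net migration: 60–74 + 125 → 1957
Giving 264 / 1080 / 1517 / 1077 / 1957 / 1223.
Period 2.
Births: 1080 * 0.165 = 178
15–29: 264 * 0.956 = 252
30–44: 1080 * 0.948 = 1024
45–59: 1517 * 0.962 = 1459
60–74: 1077 * 0.949 = 1022
75+: 1957 * 0.938 + 1223 * 0.493 = 1836 + 603 = 2439
Net migration: 60–74 + 125 → 1147
Giving 178 / 252 / 1024 / 1459 / 1147 / 2439.
Period 3.
Births: 252 * 0.165 = 42
15–29: 178 * 0.956 = 170
30–44: 252 * 0.948 = 239
45–59: 1024 * 0.962 = 985
60–74: 1459 * 0.949 = 1385
75+: 1147 * 0.938 + 2439 * 0.493 = 1076 + 1202 = 2278
Net migration: 60–74 + 125 → 1510
Giving 42 / 170 / 239 / 985 / 1510 / 2278.
Total: 7810 → 5224; change = -2586; percentage change = -33.1%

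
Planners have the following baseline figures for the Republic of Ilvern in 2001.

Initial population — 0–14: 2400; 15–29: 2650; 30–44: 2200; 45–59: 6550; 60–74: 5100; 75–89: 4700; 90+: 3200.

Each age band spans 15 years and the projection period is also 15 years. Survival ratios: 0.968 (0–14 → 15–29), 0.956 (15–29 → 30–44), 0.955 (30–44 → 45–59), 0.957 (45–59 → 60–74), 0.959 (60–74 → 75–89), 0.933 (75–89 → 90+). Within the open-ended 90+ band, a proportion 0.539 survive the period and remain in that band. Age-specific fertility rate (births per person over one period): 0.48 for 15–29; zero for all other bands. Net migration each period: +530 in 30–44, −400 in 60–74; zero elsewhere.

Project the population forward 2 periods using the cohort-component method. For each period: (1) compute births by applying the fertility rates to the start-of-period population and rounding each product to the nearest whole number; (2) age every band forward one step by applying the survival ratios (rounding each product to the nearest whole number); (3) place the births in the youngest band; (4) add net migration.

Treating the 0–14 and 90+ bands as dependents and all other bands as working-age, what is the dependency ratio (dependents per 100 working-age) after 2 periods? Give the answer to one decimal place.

After projecting period 1:
Births: 2650 × 0.48 = 1272
15–29: 2400 × 0.968 = 2323
30–44: 2650 × 0.956 = 2533
45–59: 2200 × 0.955 = 2101
60–74: 6550 × 0.957 = 6268
75–89: 5100 × 0.959 = 4891
90+: 4700 × 0.933 + 3200 × 0.539 = 4385 + 1725 = 6110
Net migration: 30–44 + 530 → 3063; 60–74 − 400 → 5868
Giving 1272 / 2323 / 3063 / 2101 / 5868 / 4891 / 6110.
After projecting period 2:
Births: 2323 × 0.48 = 1115
15–29: 1272 × 0.968 = 1231
30–44: 2323 × 0.956 = 2221
45–59: 3063 × 0.955 = 2925
60–74: 2101 × 0.957 = 2011
75–89: 5868 × 0.959 = 5627
90+: 4891 × 0.933 + 6110 × 0.539 = 4563 + 3293 = 7856
Net migration: 30–44 + 530 → 2751; 60–74 − 400 → 1611
Giving 1115 / 1231 / 2751 / 2925 / 1611 / 5627 / 7856.
Dependents (band 0–14 + band 90+) = 1115 + 7856 = 8971; working-age = 14145; ratio = 8971/14145 × 100 = 63.4

63.4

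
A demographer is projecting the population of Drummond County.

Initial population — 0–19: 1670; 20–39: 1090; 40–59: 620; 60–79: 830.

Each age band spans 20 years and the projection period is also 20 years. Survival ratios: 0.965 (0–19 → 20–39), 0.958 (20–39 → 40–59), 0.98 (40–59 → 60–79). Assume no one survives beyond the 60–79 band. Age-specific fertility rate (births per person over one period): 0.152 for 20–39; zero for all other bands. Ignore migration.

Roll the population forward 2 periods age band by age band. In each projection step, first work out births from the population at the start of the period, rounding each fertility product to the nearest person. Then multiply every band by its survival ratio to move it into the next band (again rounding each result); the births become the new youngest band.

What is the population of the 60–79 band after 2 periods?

Let group 1 be 0–19 through group 4 = 60–79.
Period 1:
Births: 1090 × 0.152 = 166
Group 2: 1670 × 0.965 = 1612
Group 3: 1090 × 0.958 = 1044
Group 4: 620 × 0.98 = 608
Population now: 0–19=166, 20–39=1612, 40–59=1044, 60–79=608
Period 2:
Births: 1612 × 0.152 = 245
Group 2: 166 × 0.965 = 160
Group 3: 1612 × 0.958 = 1544
Group 4: 1044 × 0.98 = 1023
Population now: 0–19=245, 20–39=160, 40–59=1544, 60–79=1023

1023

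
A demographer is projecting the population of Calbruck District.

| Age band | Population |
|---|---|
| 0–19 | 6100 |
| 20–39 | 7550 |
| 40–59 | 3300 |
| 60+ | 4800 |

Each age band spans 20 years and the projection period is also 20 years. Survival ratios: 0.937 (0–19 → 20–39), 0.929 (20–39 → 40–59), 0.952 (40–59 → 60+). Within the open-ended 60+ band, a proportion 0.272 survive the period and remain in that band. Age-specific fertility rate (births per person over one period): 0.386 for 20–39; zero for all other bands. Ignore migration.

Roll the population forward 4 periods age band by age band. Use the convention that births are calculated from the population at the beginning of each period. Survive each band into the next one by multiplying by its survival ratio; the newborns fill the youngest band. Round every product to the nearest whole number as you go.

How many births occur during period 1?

2914

[period 1]
Births: 7550 * 0.386 = 2914
20–39: 6100 * 0.937 = 5716
40–59: 7550 * 0.929 = 7014
60+: 3300 * 0.952 + 4800 * 0.272 = 3142 + 1306 = 4448
Giving 2914 / 5716 / 7014 / 4448.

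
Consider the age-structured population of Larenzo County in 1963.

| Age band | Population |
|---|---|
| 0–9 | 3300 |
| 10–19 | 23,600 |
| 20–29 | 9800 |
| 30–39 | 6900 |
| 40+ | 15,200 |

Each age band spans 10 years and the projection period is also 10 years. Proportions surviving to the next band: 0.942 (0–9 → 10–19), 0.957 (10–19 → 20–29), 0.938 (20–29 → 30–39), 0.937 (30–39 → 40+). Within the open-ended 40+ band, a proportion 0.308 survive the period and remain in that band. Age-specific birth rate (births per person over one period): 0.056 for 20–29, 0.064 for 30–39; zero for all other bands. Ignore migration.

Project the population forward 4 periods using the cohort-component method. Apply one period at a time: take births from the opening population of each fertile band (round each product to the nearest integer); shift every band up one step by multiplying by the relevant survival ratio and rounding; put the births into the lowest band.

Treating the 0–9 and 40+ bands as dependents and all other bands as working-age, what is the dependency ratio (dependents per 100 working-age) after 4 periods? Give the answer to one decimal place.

256.0

After projecting period 1:
Births: 9800 * 0.056 = 549  |  6900 * 0.064 = 442 — total 991
10–19: 3300 * 0.942 = 3109
20–29: 23600 * 0.957 = 22585
30–39: 9800 * 0.938 = 9192
40+: 6900 * 0.937 + 15200 * 0.308 = 6465 + 4682 = 11147
Population now: 0–9=991, 10–19=3109, 20–29=22585, 30–39=9192, 40+=11147
After projecting period 2:
Births: 22585 * 0.056 = 1265  |  9192 * 0.064 = 588 — total 1853
10–19: 991 * 0.942 = 934
20–29: 3109 * 0.957 = 2975
30–39: 22585 * 0.938 = 21185
40+: 9192 * 0.937 + 11147 * 0.308 = 8613 + 3433 = 12046
Population now: 0–9=1853, 10–19=934, 20–29=2975, 30–39=21185, 40+=12046
After projecting period 3:
Births: 2975 * 0.056 = 167  |  21185 * 0.064 = 1356 — total 1523
10–19: 1853 * 0.942 = 1746
20–29: 934 * 0.957 = 894
30–39: 2975 * 0.938 = 2791
40+: 21185 * 0.937 + 12046 * 0.308 = 19850 + 3710 = 23560
Population now: 0–9=1523, 10–19=1746, 20–29=894, 30–39=2791, 40+=23560
After projecting period 4:
Births: 894 * 0.056 = 50  |  2791 * 0.064 = 179 — total 229
10–19: 1523 * 0.942 = 1435
20–29: 1746 * 0.957 = 1671
30–39: 894 * 0.938 = 839
40+: 2791 * 0.937 + 23560 * 0.308 = 2615 + 7256 = 9871
Population now: 0–9=229, 10–19=1435, 20–29=1671, 30–39=839, 40+=9871
Dependents (band 0–9 + band 40+) = 229 + 9871 = 10100; working-age = 3945; ratio = 10100/3945 × 100 = 256.0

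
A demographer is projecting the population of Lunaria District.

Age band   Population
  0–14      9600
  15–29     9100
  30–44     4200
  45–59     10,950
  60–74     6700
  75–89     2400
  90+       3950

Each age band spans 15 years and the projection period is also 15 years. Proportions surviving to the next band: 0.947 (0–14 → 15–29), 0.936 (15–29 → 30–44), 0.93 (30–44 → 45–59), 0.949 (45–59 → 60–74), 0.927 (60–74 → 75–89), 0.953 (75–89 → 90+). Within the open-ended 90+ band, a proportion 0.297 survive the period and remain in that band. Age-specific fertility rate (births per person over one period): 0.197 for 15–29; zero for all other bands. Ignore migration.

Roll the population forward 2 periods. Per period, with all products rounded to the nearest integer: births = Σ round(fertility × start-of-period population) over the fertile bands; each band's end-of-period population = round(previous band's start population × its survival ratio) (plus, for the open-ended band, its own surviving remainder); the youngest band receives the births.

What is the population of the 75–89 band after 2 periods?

9633

Call the bands 1 to 7, youngest first.
Period 1:
Births: 9100 × 0.197 = 1793
Band 2: 9600 × 0.947 = 9091
Band 3: 9100 × 0.936 = 8518
Band 4: 4200 × 0.93 = 3906
Band 5: 10950 × 0.949 = 10392
Band 6: 6700 × 0.927 = 6211
Band 7: 2400 × 0.953 + 3950 × 0.297 = 2287 + 1173 = 3460
Population now: 0–14=1793, 15–29=9091, 30–44=8518, 45–59=3906, 60–74=10392, 75–89=6211, 90+=3460
Period 2:
Births: 9091 × 0.197 = 1791
Band 2: 1793 × 0.947 = 1698
Band 3: 9091 × 0.936 = 8509
Band 4: 8518 × 0.93 = 7922
Band 5: 3906 × 0.949 = 3707
Band 6: 10392 × 0.927 = 9633
Band 7: 6211 × 0.953 + 3460 × 0.297 = 5919 + 1028 = 6947
Population now: 0–14=1791, 15–29=1698, 30–44=8509, 45–59=7922, 60–74=3707, 75–89=9633, 90+=6947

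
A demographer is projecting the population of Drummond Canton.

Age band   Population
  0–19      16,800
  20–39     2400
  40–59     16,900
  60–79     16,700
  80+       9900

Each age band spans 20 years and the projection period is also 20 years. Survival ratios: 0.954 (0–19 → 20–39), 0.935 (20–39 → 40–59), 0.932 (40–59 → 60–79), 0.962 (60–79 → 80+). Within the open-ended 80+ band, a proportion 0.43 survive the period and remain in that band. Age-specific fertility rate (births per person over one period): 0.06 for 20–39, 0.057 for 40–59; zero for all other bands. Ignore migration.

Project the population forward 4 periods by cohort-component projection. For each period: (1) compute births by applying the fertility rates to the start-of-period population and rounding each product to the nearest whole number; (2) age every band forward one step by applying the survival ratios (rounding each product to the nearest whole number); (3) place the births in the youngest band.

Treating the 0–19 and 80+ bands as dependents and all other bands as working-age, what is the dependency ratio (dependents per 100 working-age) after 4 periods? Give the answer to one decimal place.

(Groups numbered youngest = 1 to oldest = 5.)
Period 1.
Births: 2400 * 0.06 = 144  |  16900 * 0.057 = 963 — total 1107
Group 2: 16800 * 0.954 = 16027
Group 3: 2400 * 0.935 = 2244
Group 4: 16900 * 0.932 = 15751
Group 5: 16700 * 0.962 + 9900 * 0.43 = 16065 + 4257 = 20322
Giving 1107 / 16027 / 2244 / 15751 / 20322.
Period 2.
Births: 16027 * 0.06 = 962  |  2244 * 0.057 = 128 — total 1090
Group 2: 1107 * 0.954 = 1056
Group 3: 16027 * 0.935 = 14985
Group 4: 2244 * 0.932 = 2091
Group 5: 15751 * 0.962 + 20322 * 0.43 = 15152 + 8738 = 23890
Giving 1090 / 1056 / 14985 / 2091 / 23890.
Period 3.
Births: 1056 * 0.06 = 63  |  14985 * 0.057 = 854 — total 917
Group 2: 1090 * 0.954 = 1040
Group 3: 1056 * 0.935 = 987
Group 4: 14985 * 0.932 = 13966
Group 5: 2091 * 0.962 + 23890 * 0.43 = 2012 + 10273 = 12285
Giving 917 / 1040 / 987 / 13966 / 12285.
Period 4.
Births: 1040 * 0.06 = 62  |  987 * 0.057 = 56 — total 118
Group 2: 917 * 0.954 = 875
Group 3: 1040 * 0.935 = 972
Group 4: 987 * 0.932 = 920
Group 5: 13966 * 0.962 + 12285 * 0.43 = 13435 + 5283 = 18718
Giving 118 / 875 / 972 / 920 / 18718.
Dependents (band 0–19 + band 80+) = 118 + 18718 = 18836; working-age = 2767; ratio = 18836/2767 × 100 = 680.7

680.7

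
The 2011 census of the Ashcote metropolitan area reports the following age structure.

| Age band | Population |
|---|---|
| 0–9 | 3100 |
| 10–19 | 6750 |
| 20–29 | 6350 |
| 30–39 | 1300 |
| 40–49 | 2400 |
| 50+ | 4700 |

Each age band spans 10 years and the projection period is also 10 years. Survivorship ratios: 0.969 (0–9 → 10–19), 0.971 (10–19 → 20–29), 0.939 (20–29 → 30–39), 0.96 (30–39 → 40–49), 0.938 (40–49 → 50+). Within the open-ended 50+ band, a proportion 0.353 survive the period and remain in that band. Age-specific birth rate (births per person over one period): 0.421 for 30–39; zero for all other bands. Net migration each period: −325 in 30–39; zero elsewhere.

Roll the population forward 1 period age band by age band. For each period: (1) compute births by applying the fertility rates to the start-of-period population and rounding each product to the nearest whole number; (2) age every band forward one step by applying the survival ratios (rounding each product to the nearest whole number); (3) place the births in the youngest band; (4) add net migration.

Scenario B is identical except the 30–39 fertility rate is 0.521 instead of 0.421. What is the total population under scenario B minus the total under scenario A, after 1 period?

Numbering the bands 1..6 from youngest to oldest:
After projecting period 1:
Births: 1300 * 0.421 = 547
Band 2: 3100 * 0.969 = 3004
Band 3: 6750 * 0.971 = 6554
Band 4: 6350 * 0.939 = 5963
Band 5: 1300 * 0.96 = 1248
Band 6: 2400 * 0.938 + 4700 * 0.353 = 2251 + 1659 = 3910
Net migration: Band 4 − 325 → 5638
→ [547, 3004, 6554, 5638, 1248, 3910]
Scenario A total after 1 period: 20901
Scenario B projection —
After projecting period 1:
Births: 1300 * 0.521 = 677
Band 2: 3100 * 0.969 = 3004
Band 3: 6750 * 0.971 = 6554
Band 4: 6350 * 0.939 = 5963
Band 5: 1300 * 0.96 = 1248
Band 6: 2400 * 0.938 + 4700 * 0.353 = 2251 + 1659 = 3910
Net migration: Band 4 − 325 → 5638
→ [677, 3004, 6554, 5638, 1248, 3910]
Scenario B total after 1 period: 21031
Difference B − A = 21031 − 20901 = 130

130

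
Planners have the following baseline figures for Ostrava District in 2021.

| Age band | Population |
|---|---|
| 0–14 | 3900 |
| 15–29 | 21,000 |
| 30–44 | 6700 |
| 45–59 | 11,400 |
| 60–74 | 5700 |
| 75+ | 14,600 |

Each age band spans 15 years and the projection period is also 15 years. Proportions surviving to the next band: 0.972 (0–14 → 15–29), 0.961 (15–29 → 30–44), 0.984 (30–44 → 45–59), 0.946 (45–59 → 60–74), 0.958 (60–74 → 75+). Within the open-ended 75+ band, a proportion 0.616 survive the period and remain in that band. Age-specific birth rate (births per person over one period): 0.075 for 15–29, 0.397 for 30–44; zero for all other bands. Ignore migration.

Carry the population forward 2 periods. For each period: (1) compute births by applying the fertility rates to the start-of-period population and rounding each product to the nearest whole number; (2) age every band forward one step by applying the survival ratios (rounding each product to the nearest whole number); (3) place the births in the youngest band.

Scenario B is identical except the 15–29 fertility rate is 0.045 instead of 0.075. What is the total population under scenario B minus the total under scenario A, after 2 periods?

-725

[period 1]
Births: 21000 × 0.075 = 1575 ; 6700 × 0.397 = 2660 ⇒ total 4235
15–29: 3900 × 0.972 = 3791
30–44: 21000 × 0.961 = 20181
45–59: 6700 × 0.984 = 6593
60–74: 11400 × 0.946 = 10784
75+: 5700 × 0.958 + 14600 × 0.616 = 5461 + 8994 = 14455
End of period: [4235, 3791, 20181, 6593, 10784, 14455]
[period 2]
Births: 3791 × 0.075 = 284 ; 20181 × 0.397 = 8012 ⇒ total 8296
15–29: 4235 × 0.972 = 4116
30–44: 3791 × 0.961 = 3643
45–59: 20181 × 0.984 = 19858
60–74: 6593 × 0.946 = 6237
75+: 10784 × 0.958 + 14455 × 0.616 = 10331 + 8904 = 19235
End of period: [8296, 4116, 3643, 19858, 6237, 19235]
Scenario A total after 2 periods: 61385
Scenario B projection —
[period 1]
Births: 21000 × 0.045 = 945 ; 6700 × 0.397 = 2660 ⇒ total 3605
15–29: 3900 × 0.972 = 3791
30–44: 21000 × 0.961 = 20181
45–59: 6700 × 0.984 = 6593
60–74: 11400 × 0.946 = 10784
75+: 5700 × 0.958 + 14600 × 0.616 = 5461 + 8994 = 14455
End of period: [3605, 3791, 20181, 6593, 10784, 14455]
[period 2]
Births: 3791 × 0.045 = 171 ; 20181 × 0.397 = 8012 ⇒ total 8183
15–29: 3605 × 0.972 = 3504
30–44: 3791 × 0.961 = 3643
45–59: 20181 × 0.984 = 19858
60–74: 6593 × 0.946 = 6237
75+: 10784 × 0.958 + 14455 × 0.616 = 10331 + 8904 = 19235
End of period: [8183, 3504, 3643, 19858, 6237, 19235]
Scenario B total after 2 periods: 60660
Difference B − A = 60660 − 61385 = -725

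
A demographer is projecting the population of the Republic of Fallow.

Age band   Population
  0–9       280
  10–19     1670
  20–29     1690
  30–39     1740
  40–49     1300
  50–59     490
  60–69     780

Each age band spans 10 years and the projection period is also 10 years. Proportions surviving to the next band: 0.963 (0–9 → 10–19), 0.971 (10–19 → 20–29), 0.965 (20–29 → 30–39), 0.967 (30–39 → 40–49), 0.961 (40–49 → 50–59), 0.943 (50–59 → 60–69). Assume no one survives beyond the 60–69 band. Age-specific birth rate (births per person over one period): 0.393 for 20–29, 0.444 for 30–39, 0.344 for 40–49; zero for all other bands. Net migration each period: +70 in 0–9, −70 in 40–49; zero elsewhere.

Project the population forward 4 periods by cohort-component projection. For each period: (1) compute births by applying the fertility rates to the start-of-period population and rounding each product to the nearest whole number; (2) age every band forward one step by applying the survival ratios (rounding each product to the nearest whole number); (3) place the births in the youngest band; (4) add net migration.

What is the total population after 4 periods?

9279

Call the bands 1 to 7, youngest first.
— Period 1 —
Births: 1690 * 0.393 = 664  |  1740 * 0.444 = 773  |  1300 * 0.344 = 447 → 1884
Band 2: 280 * 0.963 = 270
Band 3: 1670 * 0.971 = 1622
Band 4: 1690 * 0.965 = 1631
Band 5: 1740 * 0.967 = 1683
Band 6: 1300 * 0.961 = 1249
Band 7: 490 * 0.943 = 462
Net migration: Band 1 + 70 → 1954; Band 5 − 70 → 1613
Population now: 0–9=1954, 10–19=270, 20–29=1622, 30–39=1631, 40–49=1613, 50–59=1249, 60–69=462
— Period 2 —
Births: 1622 * 0.393 = 637  |  1631 * 0.444 = 724  |  1613 * 0.344 = 555 → 1916
Band 2: 1954 * 0.963 = 1882
Band 3: 270 * 0.971 = 262
Band 4: 1622 * 0.965 = 1565
Band 5: 1631 * 0.967 = 1577
Band 6: 1613 * 0.961 = 1550
Band 7: 1249 * 0.943 = 1178
Net migration: Band 1 + 70 → 1986; Band 5 − 70 → 1507
Population now: 0–9=1986, 10–19=1882, 20–29=262, 30–39=1565, 40–49=1507, 50–59=1550, 60–69=1178
— Period 3 —
Births: 262 * 0.393 = 103  |  1565 * 0.444 = 695  |  1507 * 0.344 = 518 → 1316
Band 2: 1986 * 0.963 = 1913
Band 3: 1882 * 0.971 = 1827
Band 4: 262 * 0.965 = 253
Band 5: 1565 * 0.967 = 1513
Band 6: 1507 * 0.961 = 1448
Band 7: 1550 * 0.943 = 1462
Net migration: Band 1 + 70 → 1386; Band 5 − 70 → 1443
Population now: 0–9=1386, 10–19=1913, 20–29=1827, 30–39=253, 40–49=1443, 50–59=1448, 60–69=1462
— Period 4 —
Births: 1827 * 0.393 = 718  |  253 * 0.444 = 112  |  1443 * 0.344 = 496 → 1326
Band 2: 1386 * 0.963 = 1335
Band 3: 1913 * 0.971 = 1858
Band 4: 1827 * 0.965 = 1763
Band 5: 253 * 0.967 = 245
Band 6: 1443 * 0.961 = 1387
Band 7: 1448 * 0.943 = 1365
Net migration: Band 1 + 70 → 1396; Band 5 − 70 → 175
Population now: 0–9=1396, 10–19=1335, 20–29=1858, 30–39=1763, 40–49=175, 50–59=1387, 60–69=1365
Total after period 4: 1396 + 1335 + 1858 + 1763 + 175 + 1387 + 1365 = 9279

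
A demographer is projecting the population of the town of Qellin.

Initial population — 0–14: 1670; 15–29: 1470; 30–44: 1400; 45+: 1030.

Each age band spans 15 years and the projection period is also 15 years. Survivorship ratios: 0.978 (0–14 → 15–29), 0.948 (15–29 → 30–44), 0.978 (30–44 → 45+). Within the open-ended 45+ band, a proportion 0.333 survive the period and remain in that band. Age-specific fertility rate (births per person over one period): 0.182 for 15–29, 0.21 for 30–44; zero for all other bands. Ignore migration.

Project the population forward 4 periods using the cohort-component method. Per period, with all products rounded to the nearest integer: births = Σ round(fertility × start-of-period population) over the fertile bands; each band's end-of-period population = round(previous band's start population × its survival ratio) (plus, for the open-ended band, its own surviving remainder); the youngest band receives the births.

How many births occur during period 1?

562

Call the groups 1 to 4, youngest first.
After projecting period 1:
Births: 1470 * 0.182 = 268, 1400 * 0.21 = 294 — total 562
Group 2: 1670 * 0.978 = 1633
Group 3: 1470 * 0.948 = 1394
Group 4: 1400 * 0.978 + 1030 * 0.333 = 1369 + 343 = 1712
Population now: 0–14=562, 15–29=1633, 30–44=1394, 45+=1712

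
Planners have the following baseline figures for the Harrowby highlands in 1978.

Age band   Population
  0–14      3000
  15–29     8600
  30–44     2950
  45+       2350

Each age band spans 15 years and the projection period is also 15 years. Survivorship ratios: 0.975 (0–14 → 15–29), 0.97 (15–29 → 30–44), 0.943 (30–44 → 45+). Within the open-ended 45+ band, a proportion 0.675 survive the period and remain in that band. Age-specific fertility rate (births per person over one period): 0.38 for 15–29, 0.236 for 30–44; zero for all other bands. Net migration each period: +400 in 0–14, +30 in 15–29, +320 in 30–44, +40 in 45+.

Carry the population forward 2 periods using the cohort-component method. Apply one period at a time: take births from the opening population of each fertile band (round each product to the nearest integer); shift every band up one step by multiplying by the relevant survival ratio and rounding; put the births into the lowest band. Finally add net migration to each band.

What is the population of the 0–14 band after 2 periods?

3567

After projecting period 1:
Births: 8600 × 0.38 = 3268 ; 2950 × 0.236 = 696 → 3964
15–29: 3000 × 0.975 = 2925
30–44: 8600 × 0.97 = 8342
45+: 2950 × 0.943 + 2350 × 0.675 = 2782 + 1586 = 4368
Net migration: 0–14 + 400 → 4364; 15–29 + 30 → 2955; 30–44 + 320 → 8662; 45+ + 40 → 4408
Population now: 0–14=4364, 15–29=2955, 30–44=8662, 45+=4408
After projecting period 2:
Births: 2955 × 0.38 = 1123 ; 8662 × 0.236 = 2044 → 3167
15–29: 4364 × 0.975 = 4255
30–44: 2955 × 0.97 = 2866
45+: 8662 × 0.943 + 4408 × 0.675 = 8168 + 2975 = 11143
Net migration: 0–14 + 400 → 3567; 15–29 + 30 → 4285; 30–44 + 320 → 3186; 45+ + 40 → 11183
Population now: 0–14=3567, 15–29=4285, 30–44=3186, 45+=11183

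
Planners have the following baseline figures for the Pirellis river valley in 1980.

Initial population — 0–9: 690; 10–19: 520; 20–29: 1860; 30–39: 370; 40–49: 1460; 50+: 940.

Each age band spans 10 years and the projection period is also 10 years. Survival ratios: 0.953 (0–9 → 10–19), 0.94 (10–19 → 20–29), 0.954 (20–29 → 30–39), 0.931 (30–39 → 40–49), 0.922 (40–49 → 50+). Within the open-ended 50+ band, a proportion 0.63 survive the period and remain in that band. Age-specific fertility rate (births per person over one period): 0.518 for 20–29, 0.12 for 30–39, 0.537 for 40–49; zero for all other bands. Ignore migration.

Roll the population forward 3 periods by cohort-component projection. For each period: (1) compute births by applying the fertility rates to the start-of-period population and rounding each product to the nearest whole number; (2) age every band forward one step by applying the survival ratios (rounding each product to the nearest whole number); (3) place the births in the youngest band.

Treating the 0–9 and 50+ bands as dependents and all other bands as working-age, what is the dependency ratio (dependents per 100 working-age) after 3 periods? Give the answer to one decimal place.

115.5

Numbering the groups 1..6 from youngest to oldest:
Period 1:
Births: 1860 × 0.518 = 963  |  370 × 0.12 = 44  |  1460 × 0.537 = 784 — total 1791
Group 2: 690 × 0.953 = 658
Group 3: 520 × 0.94 = 489
Group 4: 1860 × 0.954 = 1774
Group 5: 370 × 0.931 = 344
Group 6: 1460 × 0.922 + 940 × 0.63 = 1346 + 592 = 1938
Population now: 0–9=1791, 10–19=658, 20–29=489, 30–39=1774, 40–49=344, 50+=1938
Period 2:
Births: 489 × 0.518 = 253  |  1774 × 0.12 = 213  |  344 × 0.537 = 185 — total 651
Group 2: 1791 × 0.953 = 1707
Group 3: 658 × 0.94 = 619
Group 4: 489 × 0.954 = 467
Group 5: 1774 × 0.931 = 1652
Group 6: 344 × 0.922 + 1938 × 0.63 = 317 + 1221 = 1538
Population now: 0–9=651, 10–19=1707, 20–29=619, 30–39=467, 40–49=1652, 50+=1538
Period 3:
Births: 619 × 0.518 = 321  |  467 × 0.12 = 56  |  1652 × 0.537 = 887 — total 1264
Group 2: 651 × 0.953 = 620
Group 3: 1707 × 0.94 = 1605
Group 4: 619 × 0.954 = 591
Group 5: 467 × 0.931 = 435
Group 6: 1652 × 0.922 + 1538 × 0.63 = 1523 + 969 = 2492
Population now: 0–9=1264, 10–19=620, 20–29=1605, 30–39=591, 40–49=435, 50+=2492
Dependents (band 0–9 + band 50+) = 1264 + 2492 = 3756; working-age = 3251; ratio = 3756/3251 × 100 = 115.5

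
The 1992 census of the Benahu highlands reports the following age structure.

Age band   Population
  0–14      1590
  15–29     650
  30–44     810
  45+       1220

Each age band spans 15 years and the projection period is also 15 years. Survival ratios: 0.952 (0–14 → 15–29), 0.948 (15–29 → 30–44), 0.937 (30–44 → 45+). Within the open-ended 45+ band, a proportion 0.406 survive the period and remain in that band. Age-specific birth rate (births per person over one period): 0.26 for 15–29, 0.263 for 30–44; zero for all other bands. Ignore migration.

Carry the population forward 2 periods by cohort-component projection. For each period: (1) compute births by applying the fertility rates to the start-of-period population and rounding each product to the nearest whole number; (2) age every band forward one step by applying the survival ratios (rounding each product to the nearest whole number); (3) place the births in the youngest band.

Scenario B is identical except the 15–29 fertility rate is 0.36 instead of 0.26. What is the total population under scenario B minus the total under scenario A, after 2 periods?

213

(Bands numbered youngest = 1 to oldest = 4.)
Period 1.
Births: 650 * 0.26 = 169  |  810 * 0.263 = 213 — total 382
Band 2: 1590 * 0.952 = 1514
Band 3: 650 * 0.948 = 616
Band 4: 810 * 0.937 + 1220 * 0.406 = 759 + 495 = 1254
→ [382, 1514, 616, 1254]
Period 2.
Births: 1514 * 0.26 = 394  |  616 * 0.263 = 162 — total 556
Band 2: 382 * 0.952 = 364
Band 3: 1514 * 0.948 = 1435
Band 4: 616 * 0.937 + 1254 * 0.406 = 577 + 509 = 1086
→ [556, 364, 1435, 1086]
Scenario A total after 2 periods: 3441
Scenario B projection —
Period 1.
Births: 650 * 0.36 = 234  |  810 * 0.263 = 213 — total 447
Band 2: 1590 * 0.952 = 1514
Band 3: 650 * 0.948 = 616
Band 4: 810 * 0.937 + 1220 * 0.406 = 759 + 495 = 1254
→ [447, 1514, 616, 1254]
Period 2.
Births: 1514 * 0.36 = 545  |  616 * 0.263 = 162 — total 707
Band 2: 447 * 0.952 = 426
Band 3: 1514 * 0.948 = 1435
Band 4: 616 * 0.937 + 1254 * 0.406 = 577 + 509 = 1086
→ [707, 426, 1435, 1086]
Scenario B total after 2 periods: 3654
Difference B − A = 3654 − 3441 = 213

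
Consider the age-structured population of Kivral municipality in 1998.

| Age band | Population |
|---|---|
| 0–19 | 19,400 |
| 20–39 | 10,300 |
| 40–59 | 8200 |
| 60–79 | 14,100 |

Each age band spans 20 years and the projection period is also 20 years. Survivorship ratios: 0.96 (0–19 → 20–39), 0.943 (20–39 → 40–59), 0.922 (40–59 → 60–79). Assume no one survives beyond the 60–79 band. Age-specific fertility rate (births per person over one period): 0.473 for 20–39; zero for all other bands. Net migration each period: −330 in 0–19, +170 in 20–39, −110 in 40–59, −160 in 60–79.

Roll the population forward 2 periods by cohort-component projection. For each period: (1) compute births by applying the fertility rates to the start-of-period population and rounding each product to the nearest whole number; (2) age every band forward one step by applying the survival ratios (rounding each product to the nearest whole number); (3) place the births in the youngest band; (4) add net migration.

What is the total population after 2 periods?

39397

Numbering the bands 1..4 from youngest to oldest:
— Period 1 —
Births: 10300 × 0.473 = 4872
Band 2: 19400 × 0.96 = 18624
Band 3: 10300 × 0.943 = 9713
Band 4: 8200 × 0.922 = 7560
Net migration: Band 1 − 330 → 4542; Band 2 + 170 → 18794; Band 3 − 110 → 9603; Band 4 − 160 → 7400
End of period: [4542, 18794, 9603, 7400]
— Period 2 —
Births: 18794 × 0.473 = 8890
Band 2: 4542 × 0.96 = 4360
Band 3: 18794 × 0.943 = 17723
Band 4: 9603 × 0.922 = 8854
Net migration: Band 1 − 330 → 8560; Band 2 + 170 → 4530; Band 3 − 110 → 17613; Band 4 − 160 → 8694
End of period: [8560, 4530, 17613, 8694]
Total after period 2: 8560 + 4530 + 17613 + 8694 = 39397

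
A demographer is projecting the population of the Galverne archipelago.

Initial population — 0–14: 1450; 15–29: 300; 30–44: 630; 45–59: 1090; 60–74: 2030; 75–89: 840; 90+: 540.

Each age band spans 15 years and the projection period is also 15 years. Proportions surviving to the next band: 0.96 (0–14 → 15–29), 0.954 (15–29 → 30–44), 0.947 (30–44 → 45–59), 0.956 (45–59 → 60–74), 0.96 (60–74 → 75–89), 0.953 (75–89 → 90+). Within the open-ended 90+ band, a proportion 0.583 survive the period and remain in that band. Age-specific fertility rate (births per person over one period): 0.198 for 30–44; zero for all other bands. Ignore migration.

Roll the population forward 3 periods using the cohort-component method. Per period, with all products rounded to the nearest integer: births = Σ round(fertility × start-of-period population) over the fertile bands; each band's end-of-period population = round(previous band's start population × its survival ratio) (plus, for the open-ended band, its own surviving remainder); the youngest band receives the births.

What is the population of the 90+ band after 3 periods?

Numbering the groups 1..7 from youngest to oldest:
[period 1]
Births: 630 * 0.198 = 125
Group 2: 1450 * 0.96 = 1392
Group 3: 300 * 0.954 = 286
Group 4: 630 * 0.947 = 597
Group 5: 1090 * 0.956 = 1042
Group 6: 2030 * 0.96 = 1949
Group 7: 840 * 0.953 + 540 * 0.583 = 801 + 315 = 1116
Population now: 0–14=125, 15–29=1392, 30–44=286, 45–59=597, 60–74=1042, 75–89=1949, 90+=1116
[period 2]
Births: 286 * 0.198 = 57
Group 2: 125 * 0.96 = 120
Group 3: 1392 * 0.954 = 1328
Group 4: 286 * 0.947 = 271
Group 5: 597 * 0.956 = 571
Group 6: 1042 * 0.96 = 1000
Group 7: 1949 * 0.953 + 1116 * 0.583 = 1857 + 651 = 2508
Population now: 0–14=57, 15–29=120, 30–44=1328, 45–59=271, 60–74=571, 75–89=1000, 90+=2508
[period 3]
Births: 1328 * 0.198 = 263
Group 2: 57 * 0.96 = 55
Group 3: 120 * 0.954 = 114
Group 4: 1328 * 0.947 = 1258
Group 5: 271 * 0.956 = 259
Group 6: 571 * 0.96 = 548
Group 7: 1000 * 0.953 + 2508 * 0.583 = 953 + 1462 = 2415
Population now: 0–14=263, 15–29=55, 30–44=114, 45–59=1258, 60–74=259, 75–89=548, 90+=2415

2415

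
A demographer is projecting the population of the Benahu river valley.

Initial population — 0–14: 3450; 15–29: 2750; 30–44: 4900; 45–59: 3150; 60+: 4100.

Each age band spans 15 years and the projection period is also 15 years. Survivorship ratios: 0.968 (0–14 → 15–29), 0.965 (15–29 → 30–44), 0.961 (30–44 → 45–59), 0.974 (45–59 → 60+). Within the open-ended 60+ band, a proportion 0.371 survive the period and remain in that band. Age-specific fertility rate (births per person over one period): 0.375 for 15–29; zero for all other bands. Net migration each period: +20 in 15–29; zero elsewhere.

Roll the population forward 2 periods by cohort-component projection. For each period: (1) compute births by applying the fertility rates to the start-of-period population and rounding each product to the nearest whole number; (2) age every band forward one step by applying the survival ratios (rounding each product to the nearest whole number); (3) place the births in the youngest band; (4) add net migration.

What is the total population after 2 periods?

14360

Numbering the bands 1..5 from youngest to oldest:
Period 1:
Births: 2750 × 0.375 = 1031
Band 2: 3450 × 0.968 = 3340
Band 3: 2750 × 0.965 = 2654
Band 4: 4900 × 0.961 = 4709
Band 5: 3150 × 0.974 + 4100 × 0.371 = 3068 + 1521 = 4589
Net migration: Band 2 + 20 → 3360
Population now: 0–14=1031, 15–29=3360, 30–44=2654, 45–59=4709, 60+=4589
Period 2:
Births: 3360 × 0.375 = 1260
Band 2: 1031 × 0.968 = 998
Band 3: 3360 × 0.965 = 3242
Band 4: 2654 × 0.961 = 2550
Band 5: 4709 × 0.974 + 4589 × 0.371 = 4587 + 1703 = 6290
Net migration: Band 2 + 20 → 1018
Population now: 0–14=1260, 15–29=1018, 30–44=3242, 45–59=2550, 60+=6290
Total after period 2: 1260 + 1018 + 3242 + 2550 + 6290 = 14360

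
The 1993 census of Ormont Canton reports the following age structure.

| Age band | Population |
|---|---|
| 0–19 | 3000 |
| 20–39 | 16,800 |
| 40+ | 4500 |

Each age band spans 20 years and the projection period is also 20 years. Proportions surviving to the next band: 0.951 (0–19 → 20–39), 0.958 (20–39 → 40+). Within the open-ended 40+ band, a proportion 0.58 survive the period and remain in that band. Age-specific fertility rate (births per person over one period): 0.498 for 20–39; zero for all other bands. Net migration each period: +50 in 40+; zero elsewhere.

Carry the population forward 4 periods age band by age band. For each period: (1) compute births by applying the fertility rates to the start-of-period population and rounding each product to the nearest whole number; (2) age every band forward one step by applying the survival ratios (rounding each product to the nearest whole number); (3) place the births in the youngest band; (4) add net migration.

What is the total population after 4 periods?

14830

Period 1.
Births: 16800 × 0.498 = 8366
20–39: 3000 × 0.951 = 2853
40+: 16800 × 0.958 + 4500 × 0.58 = 16094 + 2610 = 18704
Net migration: 40+ + 50 → 18754
→ [8366, 2853, 18754]
Period 2.
Births: 2853 × 0.498 = 1421
20–39: 8366 × 0.951 = 7956
40+: 2853 × 0.958 + 18754 × 0.58 = 2733 + 10877 = 13610
Net migration: 40+ + 50 → 13660
→ [1421, 7956, 13660]
Period 3.
Births: 7956 × 0.498 = 3962
20–39: 1421 × 0.951 = 1351
40+: 7956 × 0.958 + 13660 × 0.58 = 7622 + 7923 = 15545
Net migration: 40+ + 50 → 15595
→ [3962, 1351, 15595]
Period 4.
Births: 1351 × 0.498 = 673
20–39: 3962 × 0.951 = 3768
40+: 1351 × 0.958 + 15595 × 0.58 = 1294 + 9045 = 10339
Net migration: 40+ + 50 → 10389
→ [673, 3768, 10389]
Total after period 4: 673 + 3768 + 10389 = 14830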